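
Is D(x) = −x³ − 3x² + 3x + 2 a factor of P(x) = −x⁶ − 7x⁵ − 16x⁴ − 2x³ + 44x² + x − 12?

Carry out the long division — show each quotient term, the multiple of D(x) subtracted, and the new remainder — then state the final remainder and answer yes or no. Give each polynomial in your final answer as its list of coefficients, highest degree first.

Step 1: lead(−x⁶ − 7x⁵ − 16x⁴ − 2x³ + 44x² + x − 12) ÷ lead(D) = −x⁶ ÷ −x³ = x³. Subtract (x³)·D = −x⁶ − 3x⁵ + 3x⁴ + 2x³. Remainder: −4x⁵ − 19x⁴ − 4x³ + 44x² + x − 12.
Step 2: lead(−4x⁵ − 19x⁴ − 4x³ + 44x² + x − 12) ÷ lead(D) = −4x⁵ ÷ −x³ = 4x². Subtract (4x²)·D = −4x⁵ − 12x⁴ + 12x³ + 8x². Remainder: −7x⁴ − 16x³ + 36x² + x − 12.
Step 3: lead(−7x⁴ − 16x³ + 36x² + x − 12) ÷ lead(D) = −7x⁴ ÷ −x³ = 7x. Subtract (7x)·D = −7x⁴ − 21x³ + 21x² + 14x. Remainder: 5x³ + 15x² − 13x − 12.
Step 4: lead(5x³ + 15x² − 13x − 12) ÷ lead(D) = 5x³ ÷ −x³ = −5. Subtract (−5)·D = 5x³ + 15x² − 15x − 10. Remainder: 2x − 2.

R = [2, -2], so D(x) is not a factor of P(x). no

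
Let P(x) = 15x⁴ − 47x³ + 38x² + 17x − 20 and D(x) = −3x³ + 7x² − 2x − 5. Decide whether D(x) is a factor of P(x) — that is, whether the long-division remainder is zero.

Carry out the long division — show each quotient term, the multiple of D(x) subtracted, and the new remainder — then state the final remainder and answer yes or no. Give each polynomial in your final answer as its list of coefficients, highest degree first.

Step 1: lead(15x⁴ − 47x³ + 38x² + 17x − 20) ÷ lead(D) = 15x⁴ ÷ −3x³ = −5x. Subtract (−5x)·D = 15x⁴ − 35x³ + 10x² + 25x. Remainder: −12x³ + 28x² − 8x − 20.
Step 2: lead(−12x³ + 28x² − 8x − 20) ÷ lead(D) = −12x³ ÷ −3x³ = 4. Subtract (4)·D = −12x³ + 28x² − 8x − 20. Remainder: 0.

R = [0], so D(x) is a factor of P(x). yes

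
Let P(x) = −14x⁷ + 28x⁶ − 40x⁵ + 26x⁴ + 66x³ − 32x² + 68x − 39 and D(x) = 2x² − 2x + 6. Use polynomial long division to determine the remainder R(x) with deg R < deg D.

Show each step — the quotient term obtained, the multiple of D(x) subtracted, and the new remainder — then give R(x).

R(x) = 3

Step 1: lead(−14x⁷ + 28x⁶ − 40x⁵ + 26x⁴ + 66x³ − 32x² + 68x − 39) ÷ lead(D) = −14x⁷ ÷ 2x² = −7x⁵. Subtract (−7x⁵)·D = −14x⁷ + 14x⁶ − 42x⁵. Remainder: 14x⁶ + 2x⁵ + 26x⁴ + 66x³ − 32x² + 68x − 39.
Step 2: lead(14x⁶ + 2x⁵ + 26x⁴ + 66x³ − 32x² + 68x − 39) ÷ lead(D) = 14x⁶ ÷ 2x² = 7x⁴. Subtract (7x⁴)·D = 14x⁶ − 14x⁵ + 42x⁴. Remainder: 16x⁵ − 16x⁴ + 66x³ − 32x² + 68x − 39.
Step 3: lead(16x⁵ − 16x⁴ + 66x³ − 32x² + 68x − 39) ÷ lead(D) = 16x⁵ ÷ 2x² = 8x³. Subtract (8x³)·D = 16x⁵ − 16x⁴ + 48x³. Remainder: 18x³ − 32x² + 68x − 39.
Step 4: lead(18x³ − 32x² + 68x − 39) ÷ lead(D) = 18x³ ÷ 2x² = 9x. Subtract (9x)·D = 18x³ − 18x² + 54x. Remainder: −14x² + 14x − 39.
Step 5: lead(−14x² + 14x − 39) ÷ lead(D) = −14x² ÷ 2x² = −7. Subtract (−7)·D = −14x² + 14x − 42. Remainder: 3.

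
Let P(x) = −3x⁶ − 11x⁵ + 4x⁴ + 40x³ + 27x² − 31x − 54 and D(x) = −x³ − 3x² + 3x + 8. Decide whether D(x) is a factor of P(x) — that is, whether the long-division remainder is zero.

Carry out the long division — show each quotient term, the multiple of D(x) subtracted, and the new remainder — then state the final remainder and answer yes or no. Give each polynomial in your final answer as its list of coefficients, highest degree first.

Step 1: lead(−3x⁶ − 11x⁵ + 4x⁴ + 40x³ + 27x² − 31x − 54) ÷ lead(D) = −3x⁶ ÷ −x³ = 3x³. Subtract (3x³)·D = −3x⁶ − 9x⁵ + 9x⁴ + 24x³. Remainder: −2x⁵ − 5x⁴ + 16x³ + 27x² − 31x − 54.
Step 2: lead(−2x⁵ − 5x⁴ + 16x³ + 27x² − 31x − 54) ÷ lead(D) = −2x⁵ ÷ −x³ = 2x². Subtract (2x²)·D = −2x⁵ − 6x⁴ + 6x³ + 16x². Remainder: x⁴ + 10x³ + 11x² − 31x − 54.
Step 3: lead(x⁴ + 10x³ + 11x² − 31x − 54) ÷ lead(D) = x⁴ ÷ −x³ = −x. Subtract (−x)·D = x⁴ + 3x³ − 3x² − 8x. Remainder: 7x³ + 14x² − 23x − 54.
Step 4: lead(7x³ + 14x² − 23x − 54) ÷ lead(D) = 7x³ ÷ −x³ = −7. Subtract (−7)·D = 7x³ + 21x² − 21x − 56. Remainder: −7x² − 2x + 2.

R = [-7, -2, 2], so D(x) is not a factor of P(x). no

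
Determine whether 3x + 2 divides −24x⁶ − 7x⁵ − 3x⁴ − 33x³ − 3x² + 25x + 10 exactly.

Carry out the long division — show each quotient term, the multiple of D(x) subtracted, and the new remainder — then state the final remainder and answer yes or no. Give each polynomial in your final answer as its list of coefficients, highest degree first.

Step 1: lead(−24x⁶ − 7x⁵ − 3x⁴ − 33x³ − 3x² + 25x + 10) ÷ lead(D) = −24x⁶ ÷ 3x = −8x⁵. Subtract (−8x⁵)·D = −24x⁶ − 16x⁵. Remainder: 9x⁵ − 3x⁴ − 33x³ − 3x² + 25x + 10.
Step 2: lead(9x⁵ − 3x⁴ − 33x³ − 3x² + 25x + 10) ÷ lead(D) = 9x⁵ ÷ 3x = 3x⁴. Subtract (3x⁴)·D = 9x⁵ + 6x⁴. Remainder: −9x⁴ − 33x³ − 3x² + 25x + 10.
Step 3: lead(−9x⁴ − 33x³ − 3x² + 25x + 10) ÷ lead(D) = −9x⁴ ÷ 3x = −3x³. Subtract (−3x³)·D = −9x⁴ − 6x³. Remainder: −27x³ − 3x² + 25x + 10.
Step 4: lead(−27x³ − 3x² + 25x + 10) ÷ lead(D) = −27x³ ÷ 3x = −9x². Subtract (−9x²)·D = −27x³ − 18x². Remainder: 15x² + 25x + 10.
Step 5: lead(15x² + 25x + 10) ÷ lead(D) = 15x² ÷ 3x = 5x. Subtract (5x)·D = 15x² + 10x. Remainder: 15x + 10.
Step 6: lead(15x + 10) ÷ lead(D) = 15x ÷ 3x = 5. Subtract (5)·D = 15x + 10. Remainder: 0.

R = [0], so D(x) is a factor of P(x). yes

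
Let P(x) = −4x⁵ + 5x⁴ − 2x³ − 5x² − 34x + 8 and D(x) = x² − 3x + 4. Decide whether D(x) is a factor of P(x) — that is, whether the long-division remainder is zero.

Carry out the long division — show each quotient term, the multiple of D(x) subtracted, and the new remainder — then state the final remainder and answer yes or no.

Step 1: lead(−4x⁵ + 5x⁴ − 2x³ − 5x² − 34x + 8) ÷ lead(D) = −4x⁵ ÷ x² = −4x³. Subtract (−4x³)·D = −4x⁵ + 12x⁴ − 16x³. Remainder: −7x⁴ + 14x³ − 5x² − 34x + 8.
Step 2: lead(−7x⁴ + 14x³ − 5x² − 34x + 8) ÷ lead(D) = −7x⁴ ÷ x² = −7x². Subtract (−7x²)·D = −7x⁴ + 21x³ − 28x². Remainder: −7x³ + 23x² − 34x + 8.
Step 3: lead(−7x³ + 23x² − 34x + 8) ÷ lead(D) = −7x³ ÷ x² = −7x. Subtract (−7x)·D = −7x³ + 21x² − 28x. Remainder: 2x² − 6x + 8.
Step 4: lead(2x² − 6x + 8) ÷ lead(D) = 2x² ÷ x² = 2. Subtract (2)·D = 2x² − 6x + 8. Remainder: 0.

R(x) = 0, so D(x) is a factor of P(x). yes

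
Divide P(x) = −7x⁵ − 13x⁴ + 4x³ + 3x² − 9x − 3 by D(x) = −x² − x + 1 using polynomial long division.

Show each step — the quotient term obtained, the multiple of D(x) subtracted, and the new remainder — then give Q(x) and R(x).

Step 1: lead(−7x⁵ − 13x⁴ + 4x³ + 3x² − 9x − 3) ÷ lead(D) = −7x⁵ ÷ −x² = 7x³. Subtract (7x³)·D = −7x⁵ − 7x⁴ + 7x³. Remainder: −6x⁴ − 3x³ + 3x² − 9x − 3.
Step 2: lead(−6x⁴ − 3x³ + 3x² − 9x − 3) ÷ lead(D) = −6x⁴ ÷ −x² = 6x². Subtract (6x²)·D = −6x⁴ − 6x³ + 6x². Remainder: 3x³ − 3x² − 9x − 3.
Step 3: lead(3x³ − 3x² − 9x − 3) ÷ lead(D) = 3x³ ÷ −x² = −3x. Subtract (−3x)·D = 3x³ + 3x² − 3x. Remainder: −6x² − 6x − 3.
Step 4: lead(−6x² − 6x − 3) ÷ lead(D) = −6x² ÷ −x² = 6. Subtract (6)·D = −6x² − 6x + 6. Remainder: −9.

Q(x) = 7x³ + 6x² − 3x + 6; R(x) = −9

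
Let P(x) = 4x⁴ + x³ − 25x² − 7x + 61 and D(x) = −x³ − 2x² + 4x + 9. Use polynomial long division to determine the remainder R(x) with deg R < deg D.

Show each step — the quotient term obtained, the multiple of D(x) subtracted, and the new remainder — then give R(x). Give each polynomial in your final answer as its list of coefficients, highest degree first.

R = [5, 1, -2]

Step 1: lead(4x⁴ + x³ − 25x² − 7x + 61) ÷ lead(D) = 4x⁴ ÷ −x³ = −4x. Subtract (−4x)·D = 4x⁴ + 8x³ − 16x² − 36x. Remainder: −7x³ − 9x² + 29x + 61.
Step 2: lead(−7x³ − 9x² + 29x + 61) ÷ lead(D) = −7x³ ÷ −x³ = 7. Subtract (7)·D = −7x³ − 14x² + 28x + 63. Remainder: 5x² + x − 2.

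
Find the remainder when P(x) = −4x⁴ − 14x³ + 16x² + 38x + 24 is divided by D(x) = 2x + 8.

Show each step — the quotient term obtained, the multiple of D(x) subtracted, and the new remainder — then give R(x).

R(x) = 0

Step 1: lead(−4x⁴ − 14x³ + 16x² + 38x + 24) ÷ lead(D) = −4x⁴ ÷ 2x = −2x³. Subtract (−2x³)·D = −4x⁴ − 16x³. Remainder: 2x³ + 16x² + 38x + 24.
Step 2: lead(2x³ + 16x² + 38x + 24) ÷ lead(D) = 2x³ ÷ 2x = x². Subtract (x²)·D = 2x³ + 8x². Remainder: 8x² + 38x + 24.
Step 3: lead(8x² + 38x + 24) ÷ lead(D) = 8x² ÷ 2x = 4x. Subtract (4x)·D = 8x² + 32x. Remainder: 6x + 24.
Step 4: lead(6x + 24) ÷ lead(D) = 6x ÷ 2x = 3. Subtract (3)·D = 6x + 24. Remainder: 0.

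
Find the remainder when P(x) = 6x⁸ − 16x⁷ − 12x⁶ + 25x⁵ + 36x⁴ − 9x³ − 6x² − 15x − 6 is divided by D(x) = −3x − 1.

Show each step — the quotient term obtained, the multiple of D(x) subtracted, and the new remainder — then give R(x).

R(x) = −1

Step 1: lead(6x⁸ − 16x⁷ − 12x⁶ + 25x⁵ + 36x⁴ − 9x³ − 6x² − 15x − 6) ÷ lead(D) = 6x⁸ ÷ −3x = −2x⁷. Subtract (−2x⁷)·D = 6x⁸ + 2x⁷. Remainder: −18x⁷ − 12x⁶ + 25x⁵ + 36x⁴ − 9x³ − 6x² − 15x − 6.
Step 2: lead(−18x⁷ − 12x⁶ + 25x⁵ + 36x⁴ − 9x³ − 6x² − 15x − 6) ÷ lead(D) = −18x⁷ ÷ −3x = 6x⁶. Subtract (6x⁶)·D = −18x⁷ − 6x⁶. Remainder: −6x⁶ + 25x⁵ + 36x⁴ − 9x³ − 6x² − 15x − 6.
Step 3: lead(−6x⁶ + 25x⁵ + 36x⁴ − 9x³ − 6x² − 15x − 6) ÷ lead(D) = −6x⁶ ÷ −3x = 2x⁵. Subtract (2x⁵)·D = −6x⁶ − 2x⁵. Remainder: 27x⁵ + 36x⁴ − 9x³ − 6x² − 15x − 6.
Step 4: lead(27x⁵ + 36x⁴ − 9x³ − 6x² − 15x − 6) ÷ lead(D) = 27x⁵ ÷ −3x = −9x⁴. Subtract (−9x⁴)·D = 27x⁵ + 9x⁴. Remainder: 27x⁴ − 9x³ − 6x² − 15x − 6.
Step 5: lead(27x⁴ − 9x³ − 6x² − 15x − 6) ÷ lead(D) = 27x⁴ ÷ −3x = −9x³. Subtract (−9x³)·D = 27x⁴ + 9x³. Remainder: −18x³ − 6x² − 15x − 6.
Step 6: lead(−18x³ − 6x² − 15x − 6) ÷ lead(D) = −18x³ ÷ −3x = 6x². Subtract (6x²)·D = −18x³ − 6x². Remainder: −15x − 6.
Step 7: lead(−15x − 6) ÷ lead(D) = −15x ÷ −3x = 5. Subtract (5)·D = −15x − 5. Remainder: −1.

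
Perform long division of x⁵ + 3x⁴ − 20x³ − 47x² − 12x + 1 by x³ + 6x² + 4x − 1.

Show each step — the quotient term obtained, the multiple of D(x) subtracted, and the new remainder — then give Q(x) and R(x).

Q(x) = x² − 3x − 6; R(x) = 2x² + 9x − 5

Step 1: lead(x⁵ + 3x⁴ − 20x³ − 47x² − 12x + 1) ÷ lead(D) = x⁵ ÷ x³ = x². Subtract (x²)·D = x⁵ + 6x⁴ + 4x³ − x². Remainder: −3x⁴ − 24x³ − 46x² − 12x + 1.
Step 2: lead(−3x⁴ − 24x³ − 46x² − 12x + 1) ÷ lead(D) = −3x⁴ ÷ x³ = −3x. Subtract (−3x)·D = −3x⁴ − 18x³ − 12x² + 3x. Remainder: −6x³ − 34x² − 15x + 1.
Step 3: lead(−6x³ − 34x² − 15x + 1) ÷ lead(D) = −6x³ ÷ x³ = −6. Subtract (−6)·D = −6x³ − 36x² − 24x + 6. Remainder: 2x² + 9x − 5.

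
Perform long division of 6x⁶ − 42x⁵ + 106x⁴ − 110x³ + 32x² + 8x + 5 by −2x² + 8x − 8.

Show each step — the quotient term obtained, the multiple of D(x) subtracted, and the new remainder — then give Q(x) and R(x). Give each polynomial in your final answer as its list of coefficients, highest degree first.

Q = [-3, 9, -5, -1, 0]; R = [5]

Step 1: lead(6x⁶ − 42x⁵ + 106x⁴ − 110x³ + 32x² + 8x + 5) ÷ lead(D) = 6x⁶ ÷ −2x² = −3x⁴. Subtract (−3x⁴)·D = 6x⁶ − 24x⁵ + 24x⁴. Remainder: −18x⁵ + 82x⁴ − 110x³ + 32x² + 8x + 5.
Step 2: lead(−18x⁵ + 82x⁴ − 110x³ + 32x² + 8x + 5) ÷ lead(D) = −18x⁵ ÷ −2x² = 9x³. Subtract (9x³)·D = −18x⁵ + 72x⁴ − 72x³. Remainder: 10x⁴ − 38x³ + 32x² + 8x + 5.
Step 3: lead(10x⁴ − 38x³ + 32x² + 8x + 5) ÷ lead(D) = 10x⁴ ÷ −2x² = −5x². Subtract (−5x²)·D = 10x⁴ − 40x³ + 40x². Remainder: 2x³ − 8x² + 8x + 5.
Step 4: lead(2x³ − 8x² + 8x + 5) ÷ lead(D) = 2x³ ÷ −2x² = −x. Subtract (−x)·D = 2x³ − 8x² + 8x. Remainder: 5.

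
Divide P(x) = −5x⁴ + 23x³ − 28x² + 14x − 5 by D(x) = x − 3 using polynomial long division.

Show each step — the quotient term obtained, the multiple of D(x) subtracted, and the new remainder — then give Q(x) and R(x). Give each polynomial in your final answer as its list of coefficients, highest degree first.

Q = [-5, 8, -4, 2]; R = [1]

Step 1: lead(−5x⁴ + 23x³ − 28x² + 14x − 5) ÷ lead(D) = −5x⁴ ÷ x = −5x³. Subtract (−5x³)·D = −5x⁴ + 15x³. Remainder: 8x³ − 28x² + 14x − 5.
Step 2: lead(8x³ − 28x² + 14x − 5) ÷ lead(D) = 8x³ ÷ x = 8x². Subtract (8x²)·D = 8x³ − 24x². Remainder: −4x² + 14x − 5.
Step 3: lead(−4x² + 14x − 5) ÷ lead(D) = −4x² ÷ x = −4x. Subtract (−4x)·D = −4x² + 12x. Remainder: 2x − 5.
Step 4: lead(2x − 5) ÷ lead(D) = 2x ÷ x = 2. Subtract (2)·D = 2x − 6. Remainder: 1.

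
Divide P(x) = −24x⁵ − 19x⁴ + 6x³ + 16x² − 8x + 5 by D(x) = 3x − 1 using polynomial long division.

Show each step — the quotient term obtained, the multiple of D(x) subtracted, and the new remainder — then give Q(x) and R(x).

Step 1: lead(−24x⁵ − 19x⁴ + 6x³ + 16x² − 8x + 5) ÷ lead(D) = −24x⁵ ÷ 3x = −8x⁴. Subtract (−8x⁴)·D = −24x⁵ + 8x⁴. Remainder: −27x⁴ + 6x³ + 16x² − 8x + 5.
Step 2: lead(−27x⁴ + 6x³ + 16x² − 8x + 5) ÷ lead(D) = −27x⁴ ÷ 3x = −9x³. Subtract (−9x³)·D = −27x⁴ + 9x³. Remainder: −3x³ + 16x² − 8x + 5.
Step 3: lead(−3x³ + 16x² − 8x + 5) ÷ lead(D) = −3x³ ÷ 3x = −x². Subtract (−x²)·D = −3x³ + x². Remainder: 15x² − 8x + 5.
Step 4: lead(15x² − 8x + 5) ÷ lead(D) = 15x² ÷ 3x = 5x. Subtract (5x)·D = 15x² − 5x. Remainder: −3x + 5.
Step 5: lead(−3x + 5) ÷ lead(D) = −3x ÷ 3x = −1. Subtract (−1)·D = −3x + 1. Remainder: 4.

Q(x) = −8x⁴ − 9x³ − x² + 5x − 1; R(x) = 4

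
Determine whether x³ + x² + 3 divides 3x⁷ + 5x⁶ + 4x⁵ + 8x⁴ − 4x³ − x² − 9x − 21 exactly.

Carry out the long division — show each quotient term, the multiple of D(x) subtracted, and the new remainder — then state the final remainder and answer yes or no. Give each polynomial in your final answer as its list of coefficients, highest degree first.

R = [0], so D(x) is a factor of P(x). yes

Step 1: lead(3x⁷ + 5x⁶ + 4x⁵ + 8x⁴ − 4x³ − x² − 9x − 21) ÷ lead(D) = 3x⁷ ÷ x³ = 3x⁴. Subtract (3x⁴)·D = 3x⁷ + 3x⁶ + 9x⁴. Remainder: 2x⁶ + 4x⁵ − x⁴ − 4x³ − x² − 9x − 21.
Step 2: lead(2x⁶ + 4x⁵ − x⁴ − 4x³ − x² − 9x − 21) ÷ lead(D) = 2x⁶ ÷ x³ = 2x³. Subtract (2x³)·D = 2x⁶ + 2x⁵ + 6x³. Remainder: 2x⁵ − x⁴ − 10x³ − x² − 9x − 21.
Step 3: lead(2x⁵ − x⁴ − 10x³ − x² − 9x − 21) ÷ lead(D) = 2x⁵ ÷ x³ = 2x². Subtract (2x²)·D = 2x⁵ + 2x⁴ + 6x². Remainder: −3x⁴ − 10x³ − 7x² − 9x − 21.
Step 4: lead(−3x⁴ − 10x³ − 7x² − 9x − 21) ÷ lead(D) = −3x⁴ ÷ x³ = −3x. Subtract (−3x)·D = −3x⁴ − 3x³ − 9x. Remainder: −7x³ − 7x² − 21.
Step 5: lead(−7x³ − 7x² − 21) ÷ lead(D) = −7x³ ÷ x³ = −7. Subtract (−7)·D = −7x³ − 7x² − 21. Remainder: 0.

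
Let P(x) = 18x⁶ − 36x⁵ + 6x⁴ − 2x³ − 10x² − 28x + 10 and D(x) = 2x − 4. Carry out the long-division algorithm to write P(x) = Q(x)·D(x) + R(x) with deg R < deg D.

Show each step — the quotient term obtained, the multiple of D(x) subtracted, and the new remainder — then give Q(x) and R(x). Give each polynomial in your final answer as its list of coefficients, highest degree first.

Q = [9, 0, 3, 5, 5, -4]; R = [-6]

Step 1: lead(18x⁶ − 36x⁵ + 6x⁴ − 2x³ − 10x² − 28x + 10) ÷ lead(D) = 18x⁶ ÷ 2x = 9x⁵. Subtract (9x⁵)·D = 18x⁶ − 36x⁵. Remainder: 6x⁴ − 2x³ − 10x² − 28x + 10.
Step 2: lead(6x⁴ − 2x³ − 10x² − 28x + 10) ÷ lead(D) = 6x⁴ ÷ 2x = 3x³. Subtract (3x³)·D = 6x⁴ − 12x³. Remainder: 10x³ − 10x² − 28x + 10.
Step 3: lead(10x³ − 10x² − 28x + 10) ÷ lead(D) = 10x³ ÷ 2x = 5x². Subtract (5x²)·D = 10x³ − 20x². Remainder: 10x² − 28x + 10.
Step 4: lead(10x² − 28x + 10) ÷ lead(D) = 10x² ÷ 2x = 5x. Subtract (5x)·D = 10x² − 20x. Remainder: −8x + 10.
Step 5: lead(−8x + 10) ÷ lead(D) = −8x ÷ 2x = −4. Subtract (−4)·D = −8x + 16. Remainder: −6.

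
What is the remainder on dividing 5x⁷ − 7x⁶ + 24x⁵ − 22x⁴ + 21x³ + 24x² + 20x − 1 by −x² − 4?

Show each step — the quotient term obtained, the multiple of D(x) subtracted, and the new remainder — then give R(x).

Step 1: lead(5x⁷ − 7x⁶ + 24x⁵ − 22x⁴ + 21x³ + 24x² + 20x − 1) ÷ lead(D) = 5x⁷ ÷ −x² = −5x⁵. Subtract (−5x⁵)·D = 5x⁷ + 20x⁵. Remainder: −7x⁶ + 4x⁵ − 22x⁴ + 21x³ + 24x² + 20x − 1.
Step 2: lead(−7x⁶ + 4x⁵ − 22x⁴ + 21x³ + 24x² + 20x − 1) ÷ lead(D) = −7x⁶ ÷ −x² = 7x⁴. Subtract (7x⁴)·D = −7x⁶ − 28x⁴. Remainder: 4x⁵ + 6x⁴ + 21x³ + 24x² + 20x − 1.
Step 3: lead(4x⁵ + 6x⁴ + 21x³ + 24x² + 20x − 1) ÷ lead(D) = 4x⁵ ÷ −x² = −4x³. Subtract (−4x³)·D = 4x⁵ + 16x³. Remainder: 6x⁴ + 5x³ + 24x² + 20x − 1.
Step 4: lead(6x⁴ + 5x³ + 24x² + 20x − 1) ÷ lead(D) = 6x⁴ ÷ −x² = −6x². Subtract (−6x²)·D = 6x⁴ + 24x². Remainder: 5x³ + 20x − 1.
Step 5: lead(5x³ + 20x − 1) ÷ lead(D) = 5x³ ÷ −x² = −5x. Subtract (−5x)·D = 5x³ + 20x. Remainder: −1.

R(x) = −1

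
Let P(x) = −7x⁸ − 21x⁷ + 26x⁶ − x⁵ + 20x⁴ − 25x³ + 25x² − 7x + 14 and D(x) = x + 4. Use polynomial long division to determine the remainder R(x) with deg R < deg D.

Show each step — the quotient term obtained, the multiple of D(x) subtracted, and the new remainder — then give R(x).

R(x) = −6

Step 1: lead(−7x⁸ − 21x⁷ + 26x⁶ − x⁵ + 20x⁴ − 25x³ + 25x² − 7x + 14) ÷ lead(D) = −7x⁸ ÷ x = −7x⁷. Subtract (−7x⁷)·D = −7x⁸ − 28x⁷. Remainder: 7x⁷ + 26x⁶ − x⁵ + 20x⁴ − 25x³ + 25x² − 7x + 14.
Step 2: lead(7x⁷ + 26x⁶ − x⁵ + 20x⁴ − 25x³ + 25x² − 7x + 14) ÷ lead(D) = 7x⁷ ÷ x = 7x⁶. Subtract (7x⁶)·D = 7x⁷ + 28x⁶. Remainder: −2x⁶ − x⁵ + 20x⁴ − 25x³ + 25x² − 7x + 14.
Step 3: lead(−2x⁶ − x⁵ + 20x⁴ − 25x³ + 25x² − 7x + 14) ÷ lead(D) = −2x⁶ ÷ x = −2x⁵. Subtract (−2x⁵)·D = −2x⁶ − 8x⁵. Remainder: 7x⁵ + 20x⁴ − 25x³ + 25x² − 7x + 14.
Step 4: lead(7x⁵ + 20x⁴ − 25x³ + 25x² − 7x + 14) ÷ lead(D) = 7x⁵ ÷ x = 7x⁴. Subtract (7x⁴)·D = 7x⁵ + 28x⁴. Remainder: −8x⁴ − 25x³ + 25x² − 7x + 14.
Step 5: lead(−8x⁴ − 25x³ + 25x² − 7x + 14) ÷ lead(D) = −8x⁴ ÷ x = −8x³. Subtract (−8x³)·D = −8x⁴ − 32x³. Remainder: 7x³ + 25x² − 7x + 14.
Step 6: lead(7x³ + 25x² − 7x + 14) ÷ lead(D) = 7x³ ÷ x = 7x². Subtract (7x²)·D = 7x³ + 28x². Remainder: −3x² − 7x + 14.
Step 7: lead(−3x² − 7x + 14) ÷ lead(D) = −3x² ÷ x = −3x. Subtract (−3x)·D = −3x² − 12x. Remainder: 5x + 14.
Step 8: lead(5x + 14) ÷ lead(D) = 5x ÷ x = 5. Subtract (5)·D = 5x + 20. Remainder: −6.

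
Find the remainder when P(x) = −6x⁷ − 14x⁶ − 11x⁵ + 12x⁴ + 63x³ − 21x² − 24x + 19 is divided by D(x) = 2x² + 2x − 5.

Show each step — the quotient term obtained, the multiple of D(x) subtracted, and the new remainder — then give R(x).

R(x) = 9

Step 1: lead(−6x⁷ − 14x⁶ − 11x⁵ + 12x⁴ + 63x³ − 21x² − 24x + 19) ÷ lead(D) = −6x⁷ ÷ 2x² = −3x⁵. Subtract (−3x⁵)·D = −6x⁷ − 6x⁶ + 15x⁵. Remainder: −8x⁶ − 26x⁵ + 12x⁴ + 63x³ − 21x² − 24x + 19.
Step 2: lead(−8x⁶ − 26x⁵ + 12x⁴ + 63x³ − 21x² − 24x + 19) ÷ lead(D) = −8x⁶ ÷ 2x² = −4x⁴. Subtract (−4x⁴)·D = −8x⁶ − 8x⁵ + 20x⁴. Remainder: −18x⁵ − 8x⁴ + 63x³ − 21x² − 24x + 19.
Step 3: lead(−18x⁵ − 8x⁴ + 63x³ − 21x² − 24x + 19) ÷ lead(D) = −18x⁵ ÷ 2x² = −9x³. Subtract (−9x³)·D = −18x⁵ − 18x⁴ + 45x³. Remainder: 10x⁴ + 18x³ − 21x² − 24x + 19.
Step 4: lead(10x⁴ + 18x³ − 21x² − 24x + 19) ÷ lead(D) = 10x⁴ ÷ 2x² = 5x². Subtract (5x²)·D = 10x⁴ + 10x³ − 25x². Remainder: 8x³ + 4x² − 24x + 19.
Step 5: lead(8x³ + 4x² − 24x + 19) ÷ lead(D) = 8x³ ÷ 2x² = 4x. Subtract (4x)·D = 8x³ + 8x² − 20x. Remainder: −4x² − 4x + 19.
Step 6: lead(−4x² − 4x + 19) ÷ lead(D) = −4x² ÷ 2x² = −2. Subtract (−2)·D = −4x² − 4x + 10. Remainder: 9.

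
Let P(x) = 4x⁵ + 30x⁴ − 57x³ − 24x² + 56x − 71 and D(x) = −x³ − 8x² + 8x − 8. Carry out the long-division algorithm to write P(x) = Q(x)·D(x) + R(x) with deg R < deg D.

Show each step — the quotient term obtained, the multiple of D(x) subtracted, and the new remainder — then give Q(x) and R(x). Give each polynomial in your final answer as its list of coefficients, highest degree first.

Q = [-4, 2, 9]; R = [1]

Step 1: lead(4x⁵ + 30x⁴ − 57x³ − 24x² + 56x − 71) ÷ lead(D) = 4x⁵ ÷ −x³ = −4x². Subtract (−4x²)·D = 4x⁵ + 32x⁴ − 32x³ + 32x². Remainder: −2x⁴ − 25x³ − 56x² + 56x − 71.
Step 2: lead(−2x⁴ − 25x³ − 56x² + 56x − 71) ÷ lead(D) = −2x⁴ ÷ −x³ = 2x. Subtract (2x)·D = −2x⁴ − 16x³ + 16x² − 16x. Remainder: −9x³ − 72x² + 72x − 71.
Step 3: lead(−9x³ − 72x² + 72x − 71) ÷ lead(D) = −9x³ ÷ −x³ = 9. Subtract (9)·D = −9x³ − 72x² + 72x − 72. Remainder: 1.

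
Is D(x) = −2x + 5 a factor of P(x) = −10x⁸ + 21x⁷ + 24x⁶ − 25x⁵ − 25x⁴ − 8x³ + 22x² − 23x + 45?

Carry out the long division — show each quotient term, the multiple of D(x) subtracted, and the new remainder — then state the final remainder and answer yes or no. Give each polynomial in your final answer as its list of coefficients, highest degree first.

Step 1: lead(−10x⁸ + 21x⁷ + 24x⁶ − 25x⁵ − 25x⁴ − 8x³ + 22x² − 23x + 45) ÷ lead(D) = −10x⁸ ÷ −2x = 5x⁷. Subtract (5x⁷)·D = −10x⁸ + 25x⁷. Remainder: −4x⁷ + 24x⁶ − 25x⁵ − 25x⁴ − 8x³ + 22x² − 23x + 45.
Step 2: lead(−4x⁷ + 24x⁶ − 25x⁵ − 25x⁴ − 8x³ + 22x² − 23x + 45) ÷ lead(D) = −4x⁷ ÷ −2x = 2x⁶. Subtract (2x⁶)·D = −4x⁷ + 10x⁶. Remainder: 14x⁶ − 25x⁵ − 25x⁴ − 8x³ + 22x² − 23x + 45.
Step 3: lead(14x⁶ − 25x⁵ − 25x⁴ − 8x³ + 22x² − 23x + 45) ÷ lead(D) = 14x⁶ ÷ −2x = −7x⁵. Subtract (−7x⁵)·D = 14x⁶ − 35x⁵. Remainder: 10x⁵ − 25x⁴ − 8x³ + 22x² − 23x + 45.
Step 4: lead(10x⁵ − 25x⁴ − 8x³ + 22x² − 23x + 45) ÷ lead(D) = 10x⁵ ÷ −2x = −5x⁴. Subtract (−5x⁴)·D = 10x⁵ − 25x⁴. Remainder: −8x³ + 22x² − 23x + 45.
Step 5: lead(−8x³ + 22x² − 23x + 45) ÷ lead(D) = −8x³ ÷ −2x = 4x². Subtract (4x²)·D = −8x³ + 20x². Remainder: 2x² − 23x + 45.
Step 6: lead(2x² − 23x + 45) ÷ lead(D) = 2x² ÷ −2x = −x. Subtract (−x)·D = 2x² − 5x. Remainder: −18x + 45.
Step 7: lead(−18x + 45) ÷ lead(D) = −18x ÷ −2x = 9. Subtract (9)·D = −18x + 45. Remainder: 0.

R = [0], so D(x) is a factor of P(x). yes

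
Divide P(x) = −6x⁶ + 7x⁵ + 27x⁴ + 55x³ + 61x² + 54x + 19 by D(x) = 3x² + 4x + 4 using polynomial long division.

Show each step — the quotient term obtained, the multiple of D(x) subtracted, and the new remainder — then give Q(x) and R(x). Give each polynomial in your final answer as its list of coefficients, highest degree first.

Step 1: lead(−6x⁶ + 7x⁵ + 27x⁴ + 55x³ + 61x² + 54x + 19) ÷ lead(D) = −6x⁶ ÷ 3x² = −2x⁴. Subtract (−2x⁴)·D = −6x⁶ − 8x⁵ − 8x⁴. Remainder: 15x⁵ + 35x⁴ + 55x³ + 61x² + 54x + 19.
Step 2: lead(15x⁵ + 35x⁴ + 55x³ + 61x² + 54x + 19) ÷ lead(D) = 15x⁵ ÷ 3x² = 5x³. Subtract (5x³)·D = 15x⁵ + 20x⁴ + 20x³. Remainder: 15x⁴ + 35x³ + 61x² + 54x + 19.
Step 3: lead(15x⁴ + 35x³ + 61x² + 54x + 19) ÷ lead(D) = 15x⁴ ÷ 3x² = 5x². Subtract (5x²)·D = 15x⁴ + 20x³ + 20x². Remainder: 15x³ + 41x² + 54x + 19.
Step 4: lead(15x³ + 41x² + 54x + 19) ÷ lead(D) = 15x³ ÷ 3x² = 5x. Subtract (5x)·D = 15x³ + 20x² + 20x. Remainder: 21x² + 34x + 19.
Step 5: lead(21x² + 34x + 19) ÷ lead(D) = 21x² ÷ 3x² = 7. Subtract (7)·D = 21x² + 28x + 28. Remainder: 6x − 9.

Q = [-2, 5, 5, 5, 7]; R = [6, -9]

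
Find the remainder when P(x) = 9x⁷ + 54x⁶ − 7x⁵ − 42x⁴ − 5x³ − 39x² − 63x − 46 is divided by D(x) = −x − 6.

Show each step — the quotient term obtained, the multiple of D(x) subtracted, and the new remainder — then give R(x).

R(x) = 8

Step 1: lead(9x⁷ + 54x⁶ − 7x⁵ − 42x⁴ − 5x³ − 39x² − 63x − 46) ÷ lead(D) = 9x⁷ ÷ −x = −9x⁶. Subtract (−9x⁶)·D = 9x⁷ + 54x⁶. Remainder: −7x⁵ − 42x⁴ − 5x³ − 39x² − 63x − 46.
Step 2: lead(−7x⁵ − 42x⁴ − 5x³ − 39x² − 63x − 46) ÷ lead(D) = −7x⁵ ÷ −x = 7x⁴. Subtract (7x⁴)·D = −7x⁵ − 42x⁴. Remainder: −5x³ − 39x² − 63x − 46.
Step 3: lead(−5x³ − 39x² − 63x − 46) ÷ lead(D) = −5x³ ÷ −x = 5x². Subtract (5x²)·D = −5x³ − 30x². Remainder: −9x² − 63x − 46.
Step 4: lead(−9x² − 63x − 46) ÷ lead(D) = −9x² ÷ −x = 9x. Subtract (9x)·D = −9x² − 54x. Remainder: −9x − 46.
Step 5: lead(−9x − 46) ÷ lead(D) = −9x ÷ −x = 9. Subtract (9)·D = −9x − 54. Remainder: 8.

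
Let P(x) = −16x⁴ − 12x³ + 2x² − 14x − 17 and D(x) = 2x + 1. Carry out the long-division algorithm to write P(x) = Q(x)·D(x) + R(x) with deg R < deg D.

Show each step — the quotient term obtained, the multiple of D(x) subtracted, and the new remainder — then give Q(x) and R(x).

Step 1: lead(−16x⁴ − 12x³ + 2x² − 14x − 17) ÷ lead(D) = −16x⁴ ÷ 2x = −8x³. Subtract (−8x³)·D = −16x⁴ − 8x³. Remainder: −4x³ + 2x² − 14x − 17.
Step 2: lead(−4x³ + 2x² − 14x − 17) ÷ lead(D) = −4x³ ÷ 2x = −2x². Subtract (−2x²)·D = −4x³ − 2x². Remainder: 4x² − 14x − 17.
Step 3: lead(4x² − 14x − 17) ÷ lead(D) = 4x² ÷ 2x = 2x. Subtract (2x)·D = 4x² + 2x. Remainder: −16x − 17.
Step 4: lead(−16x − 17) ÷ lead(D) = −16x ÷ 2x = −8. Subtract (−8)·D = −16x − 8. Remainder: −9.

Q(x) = −8x³ − 2x² + 2x − 8; R(x) = −9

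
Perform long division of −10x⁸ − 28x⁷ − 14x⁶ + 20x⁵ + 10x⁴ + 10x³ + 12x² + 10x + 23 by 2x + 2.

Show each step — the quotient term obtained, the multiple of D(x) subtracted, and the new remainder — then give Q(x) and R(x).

Q(x) = −5x⁷ − 9x⁶ + 2x⁵ + 8x⁴ − 3x³ + 8x² − 2x + 7; R(x) = 9

Step 1: lead(−10x⁸ − 28x⁷ − 14x⁶ + 20x⁵ + 10x⁴ + 10x³ + 12x² + 10x + 23) ÷ lead(D) = −10x⁸ ÷ 2x = −5x⁷. Subtract (−5x⁷)·D = −10x⁸ − 10x⁷. Remainder: −18x⁷ − 14x⁶ + 20x⁵ + 10x⁴ + 10x³ + 12x² + 10x + 23.
Step 2: lead(−18x⁷ − 14x⁶ + 20x⁵ + 10x⁴ + 10x³ + 12x² + 10x + 23) ÷ lead(D) = −18x⁷ ÷ 2x = −9x⁶. Subtract (−9x⁶)·D = −18x⁷ − 18x⁶. Remainder: 4x⁶ + 20x⁵ + 10x⁴ + 10x³ + 12x² + 10x + 23.
Step 3: lead(4x⁶ + 20x⁵ + 10x⁴ + 10x³ + 12x² + 10x + 23) ÷ lead(D) = 4x⁶ ÷ 2x = 2x⁵. Subtract (2x⁵)·D = 4x⁶ + 4x⁵. Remainder: 16x⁵ + 10x⁴ + 10x³ + 12x² + 10x + 23.
Step 4: lead(16x⁵ + 10x⁴ + 10x³ + 12x² + 10x + 23) ÷ lead(D) = 16x⁵ ÷ 2x = 8x⁴. Subtract (8x⁴)·D = 16x⁵ + 16x⁴. Remainder: −6x⁴ + 10x³ + 12x² + 10x + 23.
Step 5: lead(−6x⁴ + 10x³ + 12x² + 10x + 23) ÷ lead(D) = −6x⁴ ÷ 2x = −3x³. Subtract (−3x³)·D = −6x⁴ − 6x³. Remainder: 16x³ + 12x² + 10x + 23.
Step 6: lead(16x³ + 12x² + 10x + 23) ÷ lead(D) = 16x³ ÷ 2x = 8x². Subtract (8x²)·D = 16x³ + 16x². Remainder: −4x² + 10x + 23.
Step 7: lead(−4x² + 10x + 23) ÷ lead(D) = −4x² ÷ 2x = −2x. Subtract (−2x)·D = −4x² − 4x. Remainder: 14x + 23.
Step 8: lead(14x + 23) ÷ lead(D) = 14x ÷ 2x = 7. Subtract (7)·D = 14x + 14. Remainder: 9.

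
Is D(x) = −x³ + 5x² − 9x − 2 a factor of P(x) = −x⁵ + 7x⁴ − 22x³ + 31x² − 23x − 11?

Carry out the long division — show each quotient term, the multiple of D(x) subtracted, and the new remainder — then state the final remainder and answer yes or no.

R(x) = −5, so D(x) is not a factor of P(x). no

Step 1: lead(−x⁵ + 7x⁴ − 22x³ + 31x² − 23x − 11) ÷ lead(D) = −x⁵ ÷ −x³ = x². Subtract (x²)·D = −x⁵ + 5x⁴ − 9x³ − 2x². Remainder: 2x⁴ − 13x³ + 33x² − 23x − 11.
Step 2: lead(2x⁴ − 13x³ + 33x² − 23x − 11) ÷ lead(D) = 2x⁴ ÷ −x³ = −2x. Subtract (−2x)·D = 2x⁴ − 10x³ + 18x² + 4x. Remainder: −3x³ + 15x² − 27x − 11.
Step 3: lead(−3x³ + 15x² − 27x − 11) ÷ lead(D) = −3x³ ÷ −x³ = 3. Subtract (3)·D = −3x³ + 15x² − 27x − 6. Remainder: −5.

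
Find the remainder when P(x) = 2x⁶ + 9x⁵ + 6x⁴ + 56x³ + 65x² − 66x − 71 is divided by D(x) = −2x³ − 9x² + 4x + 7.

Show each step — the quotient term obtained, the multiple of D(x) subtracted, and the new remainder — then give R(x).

Step 1: lead(2x⁶ + 9x⁵ + 6x⁴ + 56x³ + 65x² − 66x − 71) ÷ lead(D) = 2x⁶ ÷ −2x³ = −x³. Subtract (−x³)·D = 2x⁶ + 9x⁵ − 4x⁴ − 7x³. Remainder: 10x⁴ + 63x³ + 65x² − 66x − 71.
Step 2: lead(10x⁴ + 63x³ + 65x² − 66x − 71) ÷ lead(D) = 10x⁴ ÷ −2x³ = −5x. Subtract (−5x)·D = 10x⁴ + 45x³ − 20x² − 35x. Remainder: 18x³ + 85x² − 31x − 71.
Step 3: lead(18x³ + 85x² − 31x − 71) ÷ lead(D) = 18x³ ÷ −2x³ = −9. Subtract (−9)·D = 18x³ + 81x² − 36x − 63. Remainder: 4x² + 5x − 8.

R(x) = 4x² + 5x − 8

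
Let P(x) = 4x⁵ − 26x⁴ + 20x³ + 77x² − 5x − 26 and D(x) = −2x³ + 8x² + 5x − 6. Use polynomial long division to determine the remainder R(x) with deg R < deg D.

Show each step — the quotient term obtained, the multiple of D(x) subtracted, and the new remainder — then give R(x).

Step 1: lead(4x⁵ − 26x⁴ + 20x³ + 77x² − 5x − 26) ÷ lead(D) = 4x⁵ ÷ −2x³ = −2x². Subtract (−2x²)·D = 4x⁵ − 16x⁴ − 10x³ + 12x². Remainder: −10x⁴ + 30x³ + 65x² − 5x − 26.
Step 2: lead(−10x⁴ + 30x³ + 65x² − 5x − 26) ÷ lead(D) = −10x⁴ ÷ −2x³ = 5x. Subtract (5x)·D = −10x⁴ + 40x³ + 25x² − 30x. Remainder: −10x³ + 40x² + 25x − 26.
Step 3: lead(−10x³ + 40x² + 25x − 26) ÷ lead(D) = −10x³ ÷ −2x³ = 5. Subtract (5)·D = −10x³ + 40x² + 25x − 30. Remainder: 4.

R(x) = 4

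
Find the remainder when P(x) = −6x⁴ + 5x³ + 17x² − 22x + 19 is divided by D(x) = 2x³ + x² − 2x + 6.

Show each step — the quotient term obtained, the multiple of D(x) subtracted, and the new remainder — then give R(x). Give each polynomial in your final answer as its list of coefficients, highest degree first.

R = [7, 4, -5]

Step 1: lead(−6x⁴ + 5x³ + 17x² − 22x + 19) ÷ lead(D) = −6x⁴ ÷ 2x³ = −3x. Subtract (−3x)·D = −6x⁴ − 3x³ + 6x² − 18x. Remainder: 8x³ + 11x² − 4x + 19.
Step 2: lead(8x³ + 11x² − 4x + 19) ÷ lead(D) = 8x³ ÷ 2x³ = 4. Subtract (4)·D = 8x³ + 4x² − 8x + 24. Remainder: 7x² + 4x − 5.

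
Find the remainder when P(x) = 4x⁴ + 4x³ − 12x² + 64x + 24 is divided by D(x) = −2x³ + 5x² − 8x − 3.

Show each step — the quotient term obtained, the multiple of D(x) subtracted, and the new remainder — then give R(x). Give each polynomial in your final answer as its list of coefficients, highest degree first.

Step 1: lead(4x⁴ + 4x³ − 12x² + 64x + 24) ÷ lead(D) = 4x⁴ ÷ −2x³ = −2x. Subtract (−2x)·D = 4x⁴ − 10x³ + 16x² + 6x. Remainder: 14x³ − 28x² + 58x + 24.
Step 2: lead(14x³ − 28x² + 58x + 24) ÷ lead(D) = 14x³ ÷ −2x³ = −7. Subtract (−7)·D = 14x³ − 35x² + 56x + 21. Remainder: 7x² + 2x + 3.

R = [7, 2, 3]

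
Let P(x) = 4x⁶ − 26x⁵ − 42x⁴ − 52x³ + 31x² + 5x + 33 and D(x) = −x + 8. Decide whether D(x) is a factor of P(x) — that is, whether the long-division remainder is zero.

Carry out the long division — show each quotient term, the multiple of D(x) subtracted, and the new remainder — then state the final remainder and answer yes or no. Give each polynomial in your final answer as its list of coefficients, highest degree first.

Step 1: lead(4x⁶ − 26x⁵ − 42x⁴ − 52x³ + 31x² + 5x + 33) ÷ lead(D) = 4x⁶ ÷ −x = −4x⁵. Subtract (−4x⁵)·D = 4x⁶ − 32x⁵. Remainder: 6x⁵ − 42x⁴ − 52x³ + 31x² + 5x + 33.
Step 2: lead(6x⁵ − 42x⁴ − 52x³ + 31x² + 5x + 33) ÷ lead(D) = 6x⁵ ÷ −x = −6x⁴. Subtract (−6x⁴)·D = 6x⁵ − 48x⁴. Remainder: 6x⁴ − 52x³ + 31x² + 5x + 33.
Step 3: lead(6x⁴ − 52x³ + 31x² + 5x + 33) ÷ lead(D) = 6x⁴ ÷ −x = −6x³. Subtract (−6x³)·D = 6x⁴ − 48x³. Remainder: −4x³ + 31x² + 5x + 33.
Step 4: lead(−4x³ + 31x² + 5x + 33) ÷ lead(D) = −4x³ ÷ −x = 4x². Subtract (4x²)·D = −4x³ + 32x². Remainder: −x² + 5x + 33.
Step 5: lead(−x² + 5x + 33) ÷ lead(D) = −x² ÷ −x = x. Subtract (x)·D = −x² + 8x. Remainder: −3x + 33.
Step 6: lead(−3x + 33) ÷ lead(D) = −3x ÷ −x = 3. Subtract (3)·D = −3x + 24. Remainder: 9.

R = [9], so D(x) is not a factor of P(x). no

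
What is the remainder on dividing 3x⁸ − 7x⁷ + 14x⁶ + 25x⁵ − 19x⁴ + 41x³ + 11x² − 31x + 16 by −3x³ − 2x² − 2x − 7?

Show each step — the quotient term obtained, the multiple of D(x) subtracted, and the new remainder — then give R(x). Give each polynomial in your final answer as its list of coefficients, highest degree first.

R = [-7, 9, 9]

Step 1: lead(3x⁸ − 7x⁷ + 14x⁶ + 25x⁵ − 19x⁴ + 41x³ + 11x² − 31x + 16) ÷ lead(D) = 3x⁸ ÷ −3x³ = −x⁵. Subtract (−x⁵)·D = 3x⁸ + 2x⁷ + 2x⁶ + 7x⁵. Remainder: −9x⁷ + 12x⁶ + 18x⁵ − 19x⁴ + 41x³ + 11x² − 31x + 16.
Step 2: lead(−9x⁷ + 12x⁶ + 18x⁵ − 19x⁴ + 41x³ + 11x² − 31x + 16) ÷ lead(D) = −9x⁷ ÷ −3x³ = 3x⁴. Subtract (3x⁴)·D = −9x⁷ − 6x⁶ − 6x⁵ − 21x⁴. Remainder: 18x⁶ + 24x⁵ + 2x⁴ + 41x³ + 11x² − 31x + 16.
Step 3: lead(18x⁶ + 24x⁵ + 2x⁴ + 41x³ + 11x² − 31x + 16) ÷ lead(D) = 18x⁶ ÷ −3x³ = −6x³. Subtract (−6x³)·D = 18x⁶ + 12x⁵ + 12x⁴ + 42x³. Remainder: 12x⁵ − 10x⁴ − x³ + 11x² − 31x + 16.
Step 4: lead(12x⁵ − 10x⁴ − x³ + 11x² − 31x + 16) ÷ lead(D) = 12x⁵ ÷ −3x³ = −4x². Subtract (−4x²)·D = 12x⁵ + 8x⁴ + 8x³ + 28x². Remainder: −18x⁴ − 9x³ − 17x² − 31x + 16.
Step 5: lead(−18x⁴ − 9x³ − 17x² − 31x + 16) ÷ lead(D) = −18x⁴ ÷ −3x³ = 6x. Subtract (6x)·D = −18x⁴ − 12x³ − 12x² − 42x. Remainder: 3x³ − 5x² + 11x + 16.
Step 6: lead(3x³ − 5x² + 11x + 16) ÷ lead(D) = 3x³ ÷ −3x³ = −1. Subtract (−1)·D = 3x³ + 2x² + 2x + 7. Remainder: −7x² + 9x + 9.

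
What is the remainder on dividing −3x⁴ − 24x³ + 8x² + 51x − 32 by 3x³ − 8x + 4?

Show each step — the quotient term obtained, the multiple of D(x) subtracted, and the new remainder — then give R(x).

R(x) = −9x

Step 1: lead(−3x⁴ − 24x³ + 8x² + 51x − 32) ÷ lead(D) = −3x⁴ ÷ 3x³ = −x. Subtract (−x)·D = −3x⁴ + 8x² − 4x. Remainder: −24x³ + 55x − 32.
Step 2: lead(−24x³ + 55x − 32) ÷ lead(D) = −24x³ ÷ 3x³ = −8. Subtract (−8)·D = −24x³ + 64x − 32. Remainder: −9x.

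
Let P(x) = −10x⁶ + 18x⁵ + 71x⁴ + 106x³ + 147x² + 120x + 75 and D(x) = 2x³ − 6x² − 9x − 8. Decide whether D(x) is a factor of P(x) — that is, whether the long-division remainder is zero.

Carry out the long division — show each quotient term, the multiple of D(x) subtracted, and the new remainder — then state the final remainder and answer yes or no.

R(x) = −x + 3, so D(x) is not a factor of P(x). no

Step 1: lead(−10x⁶ + 18x⁵ + 71x⁴ + 106x³ + 147x² + 120x + 75) ÷ lead(D) = −10x⁶ ÷ 2x³ = −5x³. Subtract (−5x³)·D = −10x⁶ + 30x⁵ + 45x⁴ + 40x³. Remainder: −12x⁵ + 26x⁴ + 66x³ + 147x² + 120x + 75.
Step 2: lead(−12x⁵ + 26x⁴ + 66x³ + 147x² + 120x + 75) ÷ lead(D) = −12x⁵ ÷ 2x³ = −6x². Subtract (−6x²)·D = −12x⁵ + 36x⁴ + 54x³ + 48x². Remainder: −10x⁴ + 12x³ + 99x² + 120x + 75.
Step 3: lead(−10x⁴ + 12x³ + 99x² + 120x + 75) ÷ lead(D) = −10x⁴ ÷ 2x³ = −5x. Subtract (−5x)·D = −10x⁴ + 30x³ + 45x² + 40x. Remainder: −18x³ + 54x² + 80x + 75.
Step 4: lead(−18x³ + 54x² + 80x + 75) ÷ lead(D) = −18x³ ÷ 2x³ = −9. Subtract (−9)·D = −18x³ + 54x² + 81x + 72. Remainder: −x + 3.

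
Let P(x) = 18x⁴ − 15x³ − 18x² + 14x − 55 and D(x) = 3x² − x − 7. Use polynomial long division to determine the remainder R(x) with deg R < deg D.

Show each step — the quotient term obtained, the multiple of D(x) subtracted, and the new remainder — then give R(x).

R(x) = −6

Step 1: lead(18x⁴ − 15x³ − 18x² + 14x − 55) ÷ lead(D) = 18x⁴ ÷ 3x² = 6x². Subtract (6x²)·D = 18x⁴ − 6x³ − 42x². Remainder: −9x³ + 24x² + 14x − 55.
Step 2: lead(−9x³ + 24x² + 14x − 55) ÷ lead(D) = −9x³ ÷ 3x² = −3x. Subtract (−3x)·D = −9x³ + 3x² + 21x. Remainder: 21x² − 7x − 55.
Step 3: lead(21x² − 7x − 55) ÷ lead(D) = 21x² ÷ 3x² = 7. Subtract (7)·D = 21x² − 7x − 49. Remainder: −6.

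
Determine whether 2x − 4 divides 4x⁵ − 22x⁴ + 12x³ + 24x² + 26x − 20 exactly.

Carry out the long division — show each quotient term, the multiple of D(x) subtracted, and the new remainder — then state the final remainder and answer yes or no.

Step 1: lead(4x⁵ − 22x⁴ + 12x³ + 24x² + 26x − 20) ÷ lead(D) = 4x⁵ ÷ 2x = 2x⁴. Subtract (2x⁴)·D = 4x⁵ − 8x⁴. Remainder: −14x⁴ + 12x³ + 24x² + 26x − 20.
Step 2: lead(−14x⁴ + 12x³ + 24x² + 26x − 20) ÷ lead(D) = −14x⁴ ÷ 2x = −7x³. Subtract (−7x³)·D = −14x⁴ + 28x³. Remainder: −16x³ + 24x² + 26x − 20.
Step 3: lead(−16x³ + 24x² + 26x − 20) ÷ lead(D) = −16x³ ÷ 2x = −8x². Subtract (−8x²)·D = −16x³ + 32x². Remainder: −8x² + 26x − 20.
Step 4: lead(−8x² + 26x − 20) ÷ lead(D) = −8x² ÷ 2x = −4x. Subtract (−4x)·D = −8x² + 16x. Remainder: 10x − 20.
Step 5: lead(10x − 20) ÷ lead(D) = 10x ÷ 2x = 5. Subtract (5)·D = 10x − 20. Remainder: 0.

R(x) = 0, so D(x) is a factor of P(x). yes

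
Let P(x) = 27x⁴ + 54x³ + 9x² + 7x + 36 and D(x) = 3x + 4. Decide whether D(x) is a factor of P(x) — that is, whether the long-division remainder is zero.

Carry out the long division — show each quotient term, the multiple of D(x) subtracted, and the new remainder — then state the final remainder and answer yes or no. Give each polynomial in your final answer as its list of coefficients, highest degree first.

Step 1: lead(27x⁴ + 54x³ + 9x² + 7x + 36) ÷ lead(D) = 27x⁴ ÷ 3x = 9x³. Subtract (9x³)·D = 27x⁴ + 36x³. Remainder: 18x³ + 9x² + 7x + 36.
Step 2: lead(18x³ + 9x² + 7x + 36) ÷ lead(D) = 18x³ ÷ 3x = 6x². Subtract (6x²)·D = 18x³ + 24x². Remainder: −15x² + 7x + 36.
Step 3: lead(−15x² + 7x + 36) ÷ lead(D) = −15x² ÷ 3x = −5x. Subtract (−5x)·D = −15x² − 20x. Remainder: 27x + 36.
Step 4: lead(27x + 36) ÷ lead(D) = 27x ÷ 3x = 9. Subtract (9)·D = 27x + 36. Remainder: 0.

R = [0], so D(x) is a factor of P(x). yes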